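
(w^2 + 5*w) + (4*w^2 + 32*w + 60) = 5*w^2 + 37*w + 60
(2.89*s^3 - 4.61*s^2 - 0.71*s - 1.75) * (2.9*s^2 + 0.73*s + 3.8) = 8.381*s^5 - 11.2593*s^4 + 5.5577*s^3 - 23.1113*s^2 - 3.9755*s - 6.65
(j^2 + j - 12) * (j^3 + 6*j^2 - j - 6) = j^5 + 7*j^4 - 7*j^3 - 79*j^2 + 6*j + 72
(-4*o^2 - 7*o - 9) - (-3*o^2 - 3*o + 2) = -o^2 - 4*o - 11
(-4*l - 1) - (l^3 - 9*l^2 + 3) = -l^3 + 9*l^2 - 4*l - 4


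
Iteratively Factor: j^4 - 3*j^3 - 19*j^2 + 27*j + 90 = (j - 3)*(j^3 - 19*j - 30) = (j - 5)*(j - 3)*(j^2 + 5*j + 6) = (j - 5)*(j - 3)*(j + 2)*(j + 3)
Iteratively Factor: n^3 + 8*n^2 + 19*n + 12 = (n + 3)*(n^2 + 5*n + 4) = (n + 3)*(n + 4)*(n + 1)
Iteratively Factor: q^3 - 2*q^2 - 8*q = (q + 2)*(q^2 - 4*q) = (q - 4)*(q + 2)*(q)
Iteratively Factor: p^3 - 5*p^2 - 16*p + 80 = (p - 5)*(p^2 - 16) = (p - 5)*(p + 4)*(p - 4)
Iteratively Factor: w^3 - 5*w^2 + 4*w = (w)*(w^2 - 5*w + 4) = w*(w - 4)*(w - 1)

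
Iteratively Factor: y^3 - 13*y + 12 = (y + 4)*(y^2 - 4*y + 3) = (y - 3)*(y + 4)*(y - 1)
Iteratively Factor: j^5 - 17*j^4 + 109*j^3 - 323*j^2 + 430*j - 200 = (j - 2)*(j^4 - 15*j^3 + 79*j^2 - 165*j + 100) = (j - 4)*(j - 2)*(j^3 - 11*j^2 + 35*j - 25) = (j - 5)*(j - 4)*(j - 2)*(j^2 - 6*j + 5) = (j - 5)^2*(j - 4)*(j - 2)*(j - 1)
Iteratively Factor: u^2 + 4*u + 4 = (u + 2)*(u + 2)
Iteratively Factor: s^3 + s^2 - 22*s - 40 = (s - 5)*(s^2 + 6*s + 8) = (s - 5)*(s + 4)*(s + 2)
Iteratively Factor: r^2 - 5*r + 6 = (r - 3)*(r - 2)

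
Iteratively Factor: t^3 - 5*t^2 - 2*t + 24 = (t - 3)*(t^2 - 2*t - 8) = (t - 4)*(t - 3)*(t + 2)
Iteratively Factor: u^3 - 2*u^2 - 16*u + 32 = (u + 4)*(u^2 - 6*u + 8) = (u - 4)*(u + 4)*(u - 2)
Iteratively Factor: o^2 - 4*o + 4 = (o - 2)*(o - 2)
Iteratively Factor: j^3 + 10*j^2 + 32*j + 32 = (j + 4)*(j^2 + 6*j + 8) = (j + 4)^2*(j + 2)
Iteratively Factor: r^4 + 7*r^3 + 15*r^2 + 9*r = (r + 1)*(r^3 + 6*r^2 + 9*r) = (r + 1)*(r + 3)*(r^2 + 3*r) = (r + 1)*(r + 3)^2*(r)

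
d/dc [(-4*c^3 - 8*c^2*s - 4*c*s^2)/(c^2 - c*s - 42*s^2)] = 4*(c*(2*c - s)*(c^2 + 2*c*s + s^2) + (-c^2 + c*s + 42*s^2)*(3*c^2 + 4*c*s + s^2))/(-c^2 + c*s + 42*s^2)^2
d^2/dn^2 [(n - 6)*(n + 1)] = 2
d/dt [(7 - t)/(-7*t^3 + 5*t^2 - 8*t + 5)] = (7*t^3 - 5*t^2 + 8*t - (t - 7)*(21*t^2 - 10*t + 8) - 5)/(7*t^3 - 5*t^2 + 8*t - 5)^2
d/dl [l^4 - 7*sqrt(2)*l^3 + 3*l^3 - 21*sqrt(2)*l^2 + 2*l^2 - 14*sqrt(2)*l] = 4*l^3 - 21*sqrt(2)*l^2 + 9*l^2 - 42*sqrt(2)*l + 4*l - 14*sqrt(2)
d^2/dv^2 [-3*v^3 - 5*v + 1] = -18*v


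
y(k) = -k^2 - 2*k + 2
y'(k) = -2*k - 2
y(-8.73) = -56.75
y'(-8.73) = 15.46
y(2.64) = -10.25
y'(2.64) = -7.28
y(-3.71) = -4.34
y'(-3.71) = 5.42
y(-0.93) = 3.00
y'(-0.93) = -0.14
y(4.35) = -25.62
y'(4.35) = -10.70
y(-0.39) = 2.63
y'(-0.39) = -1.22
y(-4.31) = -7.96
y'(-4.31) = 6.62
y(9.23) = -101.65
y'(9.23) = -20.46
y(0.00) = 2.00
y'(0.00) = -2.00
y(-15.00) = -193.00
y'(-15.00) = 28.00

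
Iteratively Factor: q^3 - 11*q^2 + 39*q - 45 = (q - 3)*(q^2 - 8*q + 15) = (q - 3)^2*(q - 5)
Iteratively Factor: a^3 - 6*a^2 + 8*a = (a)*(a^2 - 6*a + 8) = a*(a - 2)*(a - 4)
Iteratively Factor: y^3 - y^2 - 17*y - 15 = (y - 5)*(y^2 + 4*y + 3) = (y - 5)*(y + 1)*(y + 3)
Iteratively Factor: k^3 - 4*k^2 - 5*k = (k)*(k^2 - 4*k - 5) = k*(k - 5)*(k + 1)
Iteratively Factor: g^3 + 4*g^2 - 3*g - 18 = (g + 3)*(g^2 + g - 6) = (g - 2)*(g + 3)*(g + 3)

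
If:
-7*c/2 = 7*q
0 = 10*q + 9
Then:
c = 9/5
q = -9/10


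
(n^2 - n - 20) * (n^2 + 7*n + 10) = n^4 + 6*n^3 - 17*n^2 - 150*n - 200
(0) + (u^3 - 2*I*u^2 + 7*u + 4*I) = u^3 - 2*I*u^2 + 7*u + 4*I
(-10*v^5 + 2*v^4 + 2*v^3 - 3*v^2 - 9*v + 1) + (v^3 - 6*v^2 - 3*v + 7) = -10*v^5 + 2*v^4 + 3*v^3 - 9*v^2 - 12*v + 8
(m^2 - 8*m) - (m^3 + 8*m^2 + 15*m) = -m^3 - 7*m^2 - 23*m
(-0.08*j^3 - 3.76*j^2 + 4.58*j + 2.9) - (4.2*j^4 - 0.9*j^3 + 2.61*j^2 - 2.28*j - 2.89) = -4.2*j^4 + 0.82*j^3 - 6.37*j^2 + 6.86*j + 5.79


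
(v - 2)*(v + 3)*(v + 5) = v^3 + 6*v^2 - v - 30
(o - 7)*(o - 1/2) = o^2 - 15*o/2 + 7/2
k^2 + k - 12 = (k - 3)*(k + 4)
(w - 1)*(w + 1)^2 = w^3 + w^2 - w - 1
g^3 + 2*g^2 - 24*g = g*(g - 4)*(g + 6)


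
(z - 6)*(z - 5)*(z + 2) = z^3 - 9*z^2 + 8*z + 60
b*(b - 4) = b^2 - 4*b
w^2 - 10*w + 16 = (w - 8)*(w - 2)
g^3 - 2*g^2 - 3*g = g*(g - 3)*(g + 1)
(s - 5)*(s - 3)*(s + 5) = s^3 - 3*s^2 - 25*s + 75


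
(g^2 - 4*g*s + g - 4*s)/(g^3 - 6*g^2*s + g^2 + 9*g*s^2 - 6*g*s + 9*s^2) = (g - 4*s)/(g^2 - 6*g*s + 9*s^2)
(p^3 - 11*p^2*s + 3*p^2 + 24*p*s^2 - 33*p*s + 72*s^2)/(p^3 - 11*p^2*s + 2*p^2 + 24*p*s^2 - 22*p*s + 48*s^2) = (p + 3)/(p + 2)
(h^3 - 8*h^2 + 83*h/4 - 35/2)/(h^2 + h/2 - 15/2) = (h^2 - 11*h/2 + 7)/(h + 3)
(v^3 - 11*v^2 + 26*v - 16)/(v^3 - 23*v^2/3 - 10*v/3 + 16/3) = 3*(v^2 - 3*v + 2)/(3*v^2 + v - 2)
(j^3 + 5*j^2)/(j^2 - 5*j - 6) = j^2*(j + 5)/(j^2 - 5*j - 6)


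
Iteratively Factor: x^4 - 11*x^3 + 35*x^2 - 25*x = (x - 5)*(x^3 - 6*x^2 + 5*x) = (x - 5)*(x - 1)*(x^2 - 5*x) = (x - 5)^2*(x - 1)*(x)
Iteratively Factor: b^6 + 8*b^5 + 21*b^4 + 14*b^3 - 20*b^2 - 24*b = (b - 1)*(b^5 + 9*b^4 + 30*b^3 + 44*b^2 + 24*b) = (b - 1)*(b + 2)*(b^4 + 7*b^3 + 16*b^2 + 12*b) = b*(b - 1)*(b + 2)*(b^3 + 7*b^2 + 16*b + 12) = b*(b - 1)*(b + 2)^2*(b^2 + 5*b + 6) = b*(b - 1)*(b + 2)^3*(b + 3)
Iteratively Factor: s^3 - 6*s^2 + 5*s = (s)*(s^2 - 6*s + 5) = s*(s - 1)*(s - 5)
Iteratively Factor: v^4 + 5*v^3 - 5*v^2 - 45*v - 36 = (v + 4)*(v^3 + v^2 - 9*v - 9) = (v + 1)*(v + 4)*(v^2 - 9) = (v - 3)*(v + 1)*(v + 4)*(v + 3)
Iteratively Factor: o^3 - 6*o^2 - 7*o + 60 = (o - 4)*(o^2 - 2*o - 15) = (o - 4)*(o + 3)*(o - 5)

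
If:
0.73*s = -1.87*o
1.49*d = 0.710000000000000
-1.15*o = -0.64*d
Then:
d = 0.48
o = 0.27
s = -0.68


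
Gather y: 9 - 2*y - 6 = 3 - 2*y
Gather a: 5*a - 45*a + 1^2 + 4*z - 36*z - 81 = -40*a - 32*z - 80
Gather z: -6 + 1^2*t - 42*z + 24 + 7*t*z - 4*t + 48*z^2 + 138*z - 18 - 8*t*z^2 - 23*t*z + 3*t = z^2*(48 - 8*t) + z*(96 - 16*t)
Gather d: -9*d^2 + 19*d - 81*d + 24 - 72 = -9*d^2 - 62*d - 48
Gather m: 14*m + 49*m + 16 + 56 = 63*m + 72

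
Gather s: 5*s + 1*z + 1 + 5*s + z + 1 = 10*s + 2*z + 2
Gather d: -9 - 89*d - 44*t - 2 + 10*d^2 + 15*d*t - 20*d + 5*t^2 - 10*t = 10*d^2 + d*(15*t - 109) + 5*t^2 - 54*t - 11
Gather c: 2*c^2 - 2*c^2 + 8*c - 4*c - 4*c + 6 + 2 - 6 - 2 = 0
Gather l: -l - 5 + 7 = 2 - l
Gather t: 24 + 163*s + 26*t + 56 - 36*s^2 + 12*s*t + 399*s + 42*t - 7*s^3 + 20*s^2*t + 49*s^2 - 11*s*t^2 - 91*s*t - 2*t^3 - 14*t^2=-7*s^3 + 13*s^2 + 562*s - 2*t^3 + t^2*(-11*s - 14) + t*(20*s^2 - 79*s + 68) + 80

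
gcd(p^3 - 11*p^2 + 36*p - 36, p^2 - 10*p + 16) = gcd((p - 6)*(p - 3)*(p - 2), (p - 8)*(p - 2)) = p - 2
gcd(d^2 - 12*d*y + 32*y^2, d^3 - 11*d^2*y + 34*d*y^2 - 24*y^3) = -d + 4*y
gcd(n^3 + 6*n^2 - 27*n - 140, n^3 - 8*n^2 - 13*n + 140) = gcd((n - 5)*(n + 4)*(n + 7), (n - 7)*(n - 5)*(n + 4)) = n^2 - n - 20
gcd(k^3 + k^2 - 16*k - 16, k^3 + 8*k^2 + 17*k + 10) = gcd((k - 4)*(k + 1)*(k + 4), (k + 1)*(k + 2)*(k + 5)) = k + 1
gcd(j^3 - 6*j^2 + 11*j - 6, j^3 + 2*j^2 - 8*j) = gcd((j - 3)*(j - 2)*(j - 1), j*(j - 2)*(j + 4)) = j - 2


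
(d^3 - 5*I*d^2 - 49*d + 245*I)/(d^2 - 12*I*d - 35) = (d^2 - 49)/(d - 7*I)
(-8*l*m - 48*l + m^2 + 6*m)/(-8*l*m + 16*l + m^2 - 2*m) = (m + 6)/(m - 2)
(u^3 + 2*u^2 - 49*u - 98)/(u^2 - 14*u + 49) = (u^2 + 9*u + 14)/(u - 7)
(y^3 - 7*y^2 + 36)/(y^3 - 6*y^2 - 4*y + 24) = (y - 3)/(y - 2)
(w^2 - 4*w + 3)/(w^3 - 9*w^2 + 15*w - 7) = (w - 3)/(w^2 - 8*w + 7)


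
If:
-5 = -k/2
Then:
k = 10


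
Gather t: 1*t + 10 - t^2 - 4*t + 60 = -t^2 - 3*t + 70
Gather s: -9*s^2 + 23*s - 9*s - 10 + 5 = -9*s^2 + 14*s - 5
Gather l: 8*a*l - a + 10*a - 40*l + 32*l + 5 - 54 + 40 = 9*a + l*(8*a - 8) - 9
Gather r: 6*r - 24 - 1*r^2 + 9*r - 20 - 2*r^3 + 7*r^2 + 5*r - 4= -2*r^3 + 6*r^2 + 20*r - 48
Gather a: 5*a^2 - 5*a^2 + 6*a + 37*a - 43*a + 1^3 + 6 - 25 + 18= 0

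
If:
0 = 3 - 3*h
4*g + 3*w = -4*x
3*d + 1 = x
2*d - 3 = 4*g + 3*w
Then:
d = -1/14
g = -3*w/4 - 11/14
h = 1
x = 11/14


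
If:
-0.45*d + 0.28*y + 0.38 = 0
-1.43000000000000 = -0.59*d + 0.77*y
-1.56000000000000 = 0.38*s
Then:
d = -0.59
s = -4.11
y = -2.31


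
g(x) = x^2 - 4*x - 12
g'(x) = 2*x - 4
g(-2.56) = 4.79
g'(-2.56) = -9.12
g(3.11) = -14.77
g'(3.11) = 2.22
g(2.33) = -15.89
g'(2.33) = 0.66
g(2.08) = -15.99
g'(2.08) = 0.16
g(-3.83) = 17.99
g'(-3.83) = -11.66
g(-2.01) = 0.08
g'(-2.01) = -8.02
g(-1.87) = -1.02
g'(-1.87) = -7.74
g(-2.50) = 4.25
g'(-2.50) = -9.00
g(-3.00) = 9.00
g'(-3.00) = -10.00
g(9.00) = 33.00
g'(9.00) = 14.00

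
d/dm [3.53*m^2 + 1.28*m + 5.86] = 7.06*m + 1.28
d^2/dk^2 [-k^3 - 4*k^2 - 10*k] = -6*k - 8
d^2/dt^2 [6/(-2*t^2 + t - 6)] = 12*(4*t^2 - 2*t - (4*t - 1)^2 + 12)/(2*t^2 - t + 6)^3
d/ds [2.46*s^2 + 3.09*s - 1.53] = 4.92*s + 3.09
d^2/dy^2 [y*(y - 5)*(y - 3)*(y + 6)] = 12*y^2 - 12*y - 66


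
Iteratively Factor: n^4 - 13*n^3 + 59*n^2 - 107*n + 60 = (n - 5)*(n^3 - 8*n^2 + 19*n - 12) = (n - 5)*(n - 3)*(n^2 - 5*n + 4) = (n - 5)*(n - 3)*(n - 1)*(n - 4)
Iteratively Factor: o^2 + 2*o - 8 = (o - 2)*(o + 4)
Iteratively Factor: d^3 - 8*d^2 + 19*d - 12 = (d - 3)*(d^2 - 5*d + 4) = (d - 3)*(d - 1)*(d - 4)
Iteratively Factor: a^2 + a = (a + 1)*(a)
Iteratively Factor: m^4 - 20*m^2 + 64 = (m + 2)*(m^3 - 2*m^2 - 16*m + 32) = (m - 4)*(m + 2)*(m^2 + 2*m - 8) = (m - 4)*(m - 2)*(m + 2)*(m + 4)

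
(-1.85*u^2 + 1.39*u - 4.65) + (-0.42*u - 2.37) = -1.85*u^2 + 0.97*u - 7.02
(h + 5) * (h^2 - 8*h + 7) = h^3 - 3*h^2 - 33*h + 35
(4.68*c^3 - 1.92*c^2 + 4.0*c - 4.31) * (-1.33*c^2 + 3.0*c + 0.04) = -6.2244*c^5 + 16.5936*c^4 - 10.8928*c^3 + 17.6555*c^2 - 12.77*c - 0.1724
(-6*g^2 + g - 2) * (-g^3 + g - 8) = 6*g^5 - g^4 - 4*g^3 + 49*g^2 - 10*g + 16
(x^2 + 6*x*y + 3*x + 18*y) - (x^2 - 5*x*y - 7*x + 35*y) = 11*x*y + 10*x - 17*y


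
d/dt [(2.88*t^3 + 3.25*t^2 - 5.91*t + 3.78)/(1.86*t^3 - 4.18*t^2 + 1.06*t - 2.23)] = (3.5527136788005e-15*t^5 - 18.0834*t^4 + 28.0908*t^3 - 61.6184*t^2 + 17.1058*t + 9.1725)/(3.4596*t^6 - 15.5496*t^5 + 21.4156*t^4 - 17.1572*t^3 + 19.7664*t^2 - 4.7276*t + 4.9729)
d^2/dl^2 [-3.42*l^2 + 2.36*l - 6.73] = -6.84000000000000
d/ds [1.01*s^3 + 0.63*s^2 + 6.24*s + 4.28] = 3.03*s^2 + 1.26*s + 6.24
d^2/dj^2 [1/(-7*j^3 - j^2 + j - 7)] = 2*((21*j + 1)*(7*j^3 + j^2 - j + 7) - (21*j^2 + 2*j - 1)^2)/(7*j^3 + j^2 - j + 7)^3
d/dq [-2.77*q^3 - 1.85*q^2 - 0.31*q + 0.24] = -8.31*q^2 - 3.7*q - 0.31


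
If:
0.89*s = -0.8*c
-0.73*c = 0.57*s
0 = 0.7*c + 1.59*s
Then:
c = 0.00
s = 0.00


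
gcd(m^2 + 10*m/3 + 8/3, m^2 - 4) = m + 2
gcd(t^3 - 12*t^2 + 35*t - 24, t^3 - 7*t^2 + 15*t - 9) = t^2 - 4*t + 3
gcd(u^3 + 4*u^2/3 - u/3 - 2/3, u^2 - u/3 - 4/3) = u + 1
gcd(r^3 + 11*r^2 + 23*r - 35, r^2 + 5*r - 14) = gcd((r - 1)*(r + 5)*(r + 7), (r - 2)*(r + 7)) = r + 7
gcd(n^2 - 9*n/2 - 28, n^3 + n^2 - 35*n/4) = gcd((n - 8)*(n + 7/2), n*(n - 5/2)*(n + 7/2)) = n + 7/2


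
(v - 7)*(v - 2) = v^2 - 9*v + 14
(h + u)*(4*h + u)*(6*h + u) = 24*h^3 + 34*h^2*u + 11*h*u^2 + u^3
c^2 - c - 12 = (c - 4)*(c + 3)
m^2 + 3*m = m*(m + 3)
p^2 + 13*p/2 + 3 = (p + 1/2)*(p + 6)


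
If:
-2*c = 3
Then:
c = -3/2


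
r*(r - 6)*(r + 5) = r^3 - r^2 - 30*r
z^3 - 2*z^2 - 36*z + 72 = (z - 6)*(z - 2)*(z + 6)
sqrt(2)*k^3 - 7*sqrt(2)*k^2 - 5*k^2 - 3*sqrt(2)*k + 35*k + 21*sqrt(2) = (k - 7)*(k - 3*sqrt(2))*(sqrt(2)*k + 1)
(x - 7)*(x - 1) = x^2 - 8*x + 7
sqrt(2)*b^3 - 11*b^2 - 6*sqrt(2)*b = b*(b - 6*sqrt(2))*(sqrt(2)*b + 1)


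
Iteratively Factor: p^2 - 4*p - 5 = (p + 1)*(p - 5)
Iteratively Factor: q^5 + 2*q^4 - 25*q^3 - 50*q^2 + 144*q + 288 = (q + 4)*(q^4 - 2*q^3 - 17*q^2 + 18*q + 72) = (q - 4)*(q + 4)*(q^3 + 2*q^2 - 9*q - 18) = (q - 4)*(q - 3)*(q + 4)*(q^2 + 5*q + 6) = (q - 4)*(q - 3)*(q + 2)*(q + 4)*(q + 3)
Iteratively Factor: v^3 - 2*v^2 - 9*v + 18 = (v + 3)*(v^2 - 5*v + 6) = (v - 3)*(v + 3)*(v - 2)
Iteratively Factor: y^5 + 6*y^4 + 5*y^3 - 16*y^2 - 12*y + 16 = (y - 1)*(y^4 + 7*y^3 + 12*y^2 - 4*y - 16) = (y - 1)^2*(y^3 + 8*y^2 + 20*y + 16) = (y - 1)^2*(y + 2)*(y^2 + 6*y + 8) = (y - 1)^2*(y + 2)^2*(y + 4)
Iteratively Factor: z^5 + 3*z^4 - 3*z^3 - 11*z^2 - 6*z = (z + 1)*(z^4 + 2*z^3 - 5*z^2 - 6*z) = z*(z + 1)*(z^3 + 2*z^2 - 5*z - 6) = z*(z - 2)*(z + 1)*(z^2 + 4*z + 3) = z*(z - 2)*(z + 1)*(z + 3)*(z + 1)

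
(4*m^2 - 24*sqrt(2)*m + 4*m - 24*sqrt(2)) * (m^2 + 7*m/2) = 4*m^4 - 24*sqrt(2)*m^3 + 18*m^3 - 108*sqrt(2)*m^2 + 14*m^2 - 84*sqrt(2)*m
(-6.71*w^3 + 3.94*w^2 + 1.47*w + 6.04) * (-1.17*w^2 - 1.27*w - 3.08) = 7.8507*w^5 + 3.9119*w^4 + 13.9431*w^3 - 21.0689*w^2 - 12.1984*w - 18.6032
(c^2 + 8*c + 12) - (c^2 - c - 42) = 9*c + 54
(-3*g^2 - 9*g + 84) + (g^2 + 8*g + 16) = -2*g^2 - g + 100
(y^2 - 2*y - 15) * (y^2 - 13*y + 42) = y^4 - 15*y^3 + 53*y^2 + 111*y - 630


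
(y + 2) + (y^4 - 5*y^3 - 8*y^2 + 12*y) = y^4 - 5*y^3 - 8*y^2 + 13*y + 2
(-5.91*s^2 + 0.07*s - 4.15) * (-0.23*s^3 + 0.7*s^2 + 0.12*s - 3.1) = 1.3593*s^5 - 4.1531*s^4 + 0.2943*s^3 + 15.4244*s^2 - 0.715*s + 12.865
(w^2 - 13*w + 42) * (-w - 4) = -w^3 + 9*w^2 + 10*w - 168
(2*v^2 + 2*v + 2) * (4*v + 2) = 8*v^3 + 12*v^2 + 12*v + 4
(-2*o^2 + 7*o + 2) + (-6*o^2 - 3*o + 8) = -8*o^2 + 4*o + 10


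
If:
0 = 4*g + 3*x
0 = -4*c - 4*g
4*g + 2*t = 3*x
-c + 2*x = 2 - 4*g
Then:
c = -6/7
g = 6/7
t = -24/7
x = -8/7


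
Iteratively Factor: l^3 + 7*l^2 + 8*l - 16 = (l + 4)*(l^2 + 3*l - 4) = (l + 4)^2*(l - 1)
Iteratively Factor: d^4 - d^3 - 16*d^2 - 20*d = (d + 2)*(d^3 - 3*d^2 - 10*d) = (d + 2)^2*(d^2 - 5*d) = (d - 5)*(d + 2)^2*(d)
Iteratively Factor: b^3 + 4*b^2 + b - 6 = (b + 2)*(b^2 + 2*b - 3) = (b + 2)*(b + 3)*(b - 1)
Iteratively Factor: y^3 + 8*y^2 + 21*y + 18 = (y + 2)*(y^2 + 6*y + 9) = (y + 2)*(y + 3)*(y + 3)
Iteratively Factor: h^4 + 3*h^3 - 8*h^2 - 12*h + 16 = (h - 2)*(h^3 + 5*h^2 + 2*h - 8) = (h - 2)*(h - 1)*(h^2 + 6*h + 8) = (h - 2)*(h - 1)*(h + 4)*(h + 2)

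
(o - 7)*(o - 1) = o^2 - 8*o + 7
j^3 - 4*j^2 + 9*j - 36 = (j - 4)*(j - 3*I)*(j + 3*I)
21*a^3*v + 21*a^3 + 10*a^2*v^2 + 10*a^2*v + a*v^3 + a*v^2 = (3*a + v)*(7*a + v)*(a*v + a)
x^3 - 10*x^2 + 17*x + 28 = (x - 7)*(x - 4)*(x + 1)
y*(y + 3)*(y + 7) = y^3 + 10*y^2 + 21*y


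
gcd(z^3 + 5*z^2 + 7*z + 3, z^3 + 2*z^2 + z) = z^2 + 2*z + 1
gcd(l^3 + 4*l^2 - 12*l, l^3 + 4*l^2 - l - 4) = 1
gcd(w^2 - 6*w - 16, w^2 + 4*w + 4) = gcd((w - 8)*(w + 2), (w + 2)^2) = w + 2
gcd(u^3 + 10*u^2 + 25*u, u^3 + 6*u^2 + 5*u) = u^2 + 5*u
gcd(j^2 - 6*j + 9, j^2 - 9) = j - 3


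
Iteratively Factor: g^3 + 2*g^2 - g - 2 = (g + 1)*(g^2 + g - 2) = (g - 1)*(g + 1)*(g + 2)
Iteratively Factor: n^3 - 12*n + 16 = (n - 2)*(n^2 + 2*n - 8) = (n - 2)^2*(n + 4)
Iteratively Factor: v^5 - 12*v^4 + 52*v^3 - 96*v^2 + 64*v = (v - 4)*(v^4 - 8*v^3 + 20*v^2 - 16*v) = (v - 4)*(v - 2)*(v^3 - 6*v^2 + 8*v) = (v - 4)*(v - 2)^2*(v^2 - 4*v) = v*(v - 4)*(v - 2)^2*(v - 4)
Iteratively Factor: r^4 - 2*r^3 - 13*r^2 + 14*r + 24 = (r - 4)*(r^3 + 2*r^2 - 5*r - 6) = (r - 4)*(r + 1)*(r^2 + r - 6) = (r - 4)*(r - 2)*(r + 1)*(r + 3)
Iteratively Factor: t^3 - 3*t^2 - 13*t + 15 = (t - 5)*(t^2 + 2*t - 3) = (t - 5)*(t - 1)*(t + 3)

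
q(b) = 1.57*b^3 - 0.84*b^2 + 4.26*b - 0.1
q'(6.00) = 163.74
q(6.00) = 334.34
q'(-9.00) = 400.89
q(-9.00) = -1251.01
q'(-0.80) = 8.62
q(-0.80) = -4.85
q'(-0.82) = 8.80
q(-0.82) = -5.02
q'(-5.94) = 180.42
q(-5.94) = -384.09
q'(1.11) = 8.20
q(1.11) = 5.74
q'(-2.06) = 27.71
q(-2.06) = -26.16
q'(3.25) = 48.55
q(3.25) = 58.77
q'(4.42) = 88.85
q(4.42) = 137.89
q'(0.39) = 4.32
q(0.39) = 1.53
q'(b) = 4.71*b^2 - 1.68*b + 4.26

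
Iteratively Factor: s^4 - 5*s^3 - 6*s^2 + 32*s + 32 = (s + 1)*(s^3 - 6*s^2 + 32) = (s - 4)*(s + 1)*(s^2 - 2*s - 8) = (s - 4)*(s + 1)*(s + 2)*(s - 4)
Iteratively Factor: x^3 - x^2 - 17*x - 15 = (x - 5)*(x^2 + 4*x + 3) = (x - 5)*(x + 3)*(x + 1)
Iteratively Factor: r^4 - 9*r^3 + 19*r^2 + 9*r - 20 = (r - 5)*(r^3 - 4*r^2 - r + 4) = (r - 5)*(r + 1)*(r^2 - 5*r + 4) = (r - 5)*(r - 1)*(r + 1)*(r - 4)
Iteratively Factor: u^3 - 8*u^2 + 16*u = (u - 4)*(u^2 - 4*u) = u*(u - 4)*(u - 4)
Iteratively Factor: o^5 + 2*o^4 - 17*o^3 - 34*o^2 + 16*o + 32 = (o + 1)*(o^4 + o^3 - 18*o^2 - 16*o + 32) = (o - 4)*(o + 1)*(o^3 + 5*o^2 + 2*o - 8) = (o - 4)*(o + 1)*(o + 4)*(o^2 + o - 2) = (o - 4)*(o - 1)*(o + 1)*(o + 4)*(o + 2)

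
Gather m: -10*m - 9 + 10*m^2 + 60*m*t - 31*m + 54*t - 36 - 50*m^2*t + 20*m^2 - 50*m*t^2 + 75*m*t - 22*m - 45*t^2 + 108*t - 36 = m^2*(30 - 50*t) + m*(-50*t^2 + 135*t - 63) - 45*t^2 + 162*t - 81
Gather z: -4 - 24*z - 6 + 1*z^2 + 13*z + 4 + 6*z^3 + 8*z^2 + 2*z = 6*z^3 + 9*z^2 - 9*z - 6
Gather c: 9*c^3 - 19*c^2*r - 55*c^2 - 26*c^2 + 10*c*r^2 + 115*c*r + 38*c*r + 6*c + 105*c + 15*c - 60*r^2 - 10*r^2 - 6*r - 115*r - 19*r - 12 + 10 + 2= 9*c^3 + c^2*(-19*r - 81) + c*(10*r^2 + 153*r + 126) - 70*r^2 - 140*r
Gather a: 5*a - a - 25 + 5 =4*a - 20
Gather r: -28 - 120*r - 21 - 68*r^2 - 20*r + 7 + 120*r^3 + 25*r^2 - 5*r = 120*r^3 - 43*r^2 - 145*r - 42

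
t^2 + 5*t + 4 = (t + 1)*(t + 4)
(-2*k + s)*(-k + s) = 2*k^2 - 3*k*s + s^2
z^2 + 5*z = z*(z + 5)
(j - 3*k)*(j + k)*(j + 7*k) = j^3 + 5*j^2*k - 17*j*k^2 - 21*k^3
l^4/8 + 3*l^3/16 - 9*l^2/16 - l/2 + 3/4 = (l/4 + 1/2)*(l/2 + 1)*(l - 3/2)*(l - 1)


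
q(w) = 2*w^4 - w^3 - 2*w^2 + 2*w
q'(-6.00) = -1810.00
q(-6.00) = 2724.00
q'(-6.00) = -1810.00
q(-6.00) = 2724.00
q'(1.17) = 6.03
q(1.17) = 1.75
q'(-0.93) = -3.31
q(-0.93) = -1.29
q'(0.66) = 0.35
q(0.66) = 0.54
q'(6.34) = 1894.77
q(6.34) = 2908.82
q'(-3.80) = -465.10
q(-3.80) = 435.42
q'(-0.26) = 2.70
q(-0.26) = -0.63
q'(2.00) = 46.00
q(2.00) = 20.00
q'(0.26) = 0.90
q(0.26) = 0.38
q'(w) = 8*w^3 - 3*w^2 - 4*w + 2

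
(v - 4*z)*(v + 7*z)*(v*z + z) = v^3*z + 3*v^2*z^2 + v^2*z - 28*v*z^3 + 3*v*z^2 - 28*z^3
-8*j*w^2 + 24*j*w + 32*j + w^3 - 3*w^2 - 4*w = (-8*j + w)*(w - 4)*(w + 1)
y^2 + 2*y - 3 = (y - 1)*(y + 3)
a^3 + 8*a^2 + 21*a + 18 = (a + 2)*(a + 3)^2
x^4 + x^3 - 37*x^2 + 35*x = x*(x - 5)*(x - 1)*(x + 7)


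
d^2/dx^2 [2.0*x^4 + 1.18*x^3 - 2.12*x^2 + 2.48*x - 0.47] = 24.0*x^2 + 7.08*x - 4.24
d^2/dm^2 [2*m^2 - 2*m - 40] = 4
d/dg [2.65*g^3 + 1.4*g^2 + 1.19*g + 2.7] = 7.95*g^2 + 2.8*g + 1.19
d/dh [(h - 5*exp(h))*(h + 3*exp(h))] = -2*h*exp(h) + 2*h - 30*exp(2*h) - 2*exp(h)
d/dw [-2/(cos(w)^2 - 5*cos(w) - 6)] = 2*(5 - 2*cos(w))*sin(w)/(sin(w)^2 + 5*cos(w) + 5)^2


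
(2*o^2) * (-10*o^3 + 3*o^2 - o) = -20*o^5 + 6*o^4 - 2*o^3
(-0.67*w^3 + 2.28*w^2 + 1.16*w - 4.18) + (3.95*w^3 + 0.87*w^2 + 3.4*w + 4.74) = 3.28*w^3 + 3.15*w^2 + 4.56*w + 0.56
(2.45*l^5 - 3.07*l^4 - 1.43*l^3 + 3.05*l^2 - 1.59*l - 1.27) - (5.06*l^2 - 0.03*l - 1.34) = 2.45*l^5 - 3.07*l^4 - 1.43*l^3 - 2.01*l^2 - 1.56*l + 0.0700000000000001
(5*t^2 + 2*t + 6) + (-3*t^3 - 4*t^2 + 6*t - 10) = -3*t^3 + t^2 + 8*t - 4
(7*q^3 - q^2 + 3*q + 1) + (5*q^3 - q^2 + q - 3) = 12*q^3 - 2*q^2 + 4*q - 2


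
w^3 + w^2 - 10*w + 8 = (w - 2)*(w - 1)*(w + 4)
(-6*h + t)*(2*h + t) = -12*h^2 - 4*h*t + t^2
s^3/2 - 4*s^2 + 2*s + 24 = (s/2 + 1)*(s - 6)*(s - 4)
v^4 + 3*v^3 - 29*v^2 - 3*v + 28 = (v - 4)*(v - 1)*(v + 1)*(v + 7)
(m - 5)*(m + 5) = m^2 - 25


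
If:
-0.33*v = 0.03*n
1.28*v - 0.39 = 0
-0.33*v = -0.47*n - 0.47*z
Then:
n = -3.35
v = 0.30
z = 3.57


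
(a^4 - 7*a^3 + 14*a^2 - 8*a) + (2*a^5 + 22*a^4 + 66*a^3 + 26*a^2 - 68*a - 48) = 2*a^5 + 23*a^4 + 59*a^3 + 40*a^2 - 76*a - 48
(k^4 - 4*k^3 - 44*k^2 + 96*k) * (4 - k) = -k^5 + 8*k^4 + 28*k^3 - 272*k^2 + 384*k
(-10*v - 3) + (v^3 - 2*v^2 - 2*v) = v^3 - 2*v^2 - 12*v - 3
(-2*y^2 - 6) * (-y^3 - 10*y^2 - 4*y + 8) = 2*y^5 + 20*y^4 + 14*y^3 + 44*y^2 + 24*y - 48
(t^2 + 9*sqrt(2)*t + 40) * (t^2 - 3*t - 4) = t^4 - 3*t^3 + 9*sqrt(2)*t^3 - 27*sqrt(2)*t^2 + 36*t^2 - 120*t - 36*sqrt(2)*t - 160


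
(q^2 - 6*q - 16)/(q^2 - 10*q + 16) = (q + 2)/(q - 2)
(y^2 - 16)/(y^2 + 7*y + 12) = (y - 4)/(y + 3)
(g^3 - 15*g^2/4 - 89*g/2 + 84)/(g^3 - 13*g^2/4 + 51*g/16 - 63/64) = 16*(g^2 - 2*g - 48)/(16*g^2 - 24*g + 9)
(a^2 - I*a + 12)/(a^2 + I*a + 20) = (a + 3*I)/(a + 5*I)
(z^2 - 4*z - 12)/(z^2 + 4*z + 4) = (z - 6)/(z + 2)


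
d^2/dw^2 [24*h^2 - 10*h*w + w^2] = 2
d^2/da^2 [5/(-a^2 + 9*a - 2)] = 10*(a^2 - 9*a - (2*a - 9)^2 + 2)/(a^2 - 9*a + 2)^3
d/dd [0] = 0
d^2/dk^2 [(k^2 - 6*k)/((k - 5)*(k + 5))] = 2*(-6*k^3 + 75*k^2 - 450*k + 625)/(k^6 - 75*k^4 + 1875*k^2 - 15625)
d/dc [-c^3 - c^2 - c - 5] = -3*c^2 - 2*c - 1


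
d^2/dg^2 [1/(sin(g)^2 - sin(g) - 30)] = (4*sin(g)^4 - 3*sin(g)^3 + 115*sin(g)^2 - 24*sin(g) - 62)/(sin(g) + cos(g)^2 + 29)^3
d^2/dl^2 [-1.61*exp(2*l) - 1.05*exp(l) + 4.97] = (-6.44*exp(l) - 1.05)*exp(l)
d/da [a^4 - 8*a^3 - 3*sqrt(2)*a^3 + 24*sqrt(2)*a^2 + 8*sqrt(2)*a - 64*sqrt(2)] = 4*a^3 - 24*a^2 - 9*sqrt(2)*a^2 + 48*sqrt(2)*a + 8*sqrt(2)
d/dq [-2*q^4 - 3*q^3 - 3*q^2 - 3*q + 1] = -8*q^3 - 9*q^2 - 6*q - 3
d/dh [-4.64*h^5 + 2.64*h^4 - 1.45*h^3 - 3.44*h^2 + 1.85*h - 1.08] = -23.2*h^4 + 10.56*h^3 - 4.35*h^2 - 6.88*h + 1.85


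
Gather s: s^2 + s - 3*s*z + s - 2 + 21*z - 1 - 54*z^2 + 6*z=s^2 + s*(2 - 3*z) - 54*z^2 + 27*z - 3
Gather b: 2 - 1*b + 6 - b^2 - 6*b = -b^2 - 7*b + 8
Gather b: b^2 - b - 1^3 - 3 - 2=b^2 - b - 6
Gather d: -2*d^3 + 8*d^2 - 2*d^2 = -2*d^3 + 6*d^2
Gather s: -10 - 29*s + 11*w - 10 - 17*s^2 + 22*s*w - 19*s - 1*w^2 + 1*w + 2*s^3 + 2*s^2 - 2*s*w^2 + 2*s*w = 2*s^3 - 15*s^2 + s*(-2*w^2 + 24*w - 48) - w^2 + 12*w - 20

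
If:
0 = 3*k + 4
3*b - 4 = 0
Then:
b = 4/3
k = -4/3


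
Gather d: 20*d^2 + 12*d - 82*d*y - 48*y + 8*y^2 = 20*d^2 + d*(12 - 82*y) + 8*y^2 - 48*y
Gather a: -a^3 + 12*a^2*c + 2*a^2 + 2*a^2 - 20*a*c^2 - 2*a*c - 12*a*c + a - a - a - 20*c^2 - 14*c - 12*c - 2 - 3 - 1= -a^3 + a^2*(12*c + 4) + a*(-20*c^2 - 14*c - 1) - 20*c^2 - 26*c - 6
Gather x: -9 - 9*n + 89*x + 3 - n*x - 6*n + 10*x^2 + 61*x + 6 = -15*n + 10*x^2 + x*(150 - n)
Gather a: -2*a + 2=2 - 2*a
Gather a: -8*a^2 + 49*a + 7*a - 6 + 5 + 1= -8*a^2 + 56*a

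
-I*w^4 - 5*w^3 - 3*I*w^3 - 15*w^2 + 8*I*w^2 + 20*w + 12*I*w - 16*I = (w + 4)*(w - 4*I)*(w - I)*(-I*w + I)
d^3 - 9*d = d*(d - 3)*(d + 3)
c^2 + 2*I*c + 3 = (c - I)*(c + 3*I)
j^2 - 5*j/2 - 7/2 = (j - 7/2)*(j + 1)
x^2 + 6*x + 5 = (x + 1)*(x + 5)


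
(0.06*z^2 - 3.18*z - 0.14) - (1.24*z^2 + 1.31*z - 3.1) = -1.18*z^2 - 4.49*z + 2.96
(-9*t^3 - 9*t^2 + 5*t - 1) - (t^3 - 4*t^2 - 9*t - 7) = -10*t^3 - 5*t^2 + 14*t + 6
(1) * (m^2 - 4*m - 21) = m^2 - 4*m - 21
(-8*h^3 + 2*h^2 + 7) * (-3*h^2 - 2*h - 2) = 24*h^5 + 10*h^4 + 12*h^3 - 25*h^2 - 14*h - 14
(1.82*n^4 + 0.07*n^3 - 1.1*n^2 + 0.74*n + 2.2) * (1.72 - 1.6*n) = -2.912*n^5 + 3.0184*n^4 + 1.8804*n^3 - 3.076*n^2 - 2.2472*n + 3.784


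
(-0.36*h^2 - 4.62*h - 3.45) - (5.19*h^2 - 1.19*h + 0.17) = -5.55*h^2 - 3.43*h - 3.62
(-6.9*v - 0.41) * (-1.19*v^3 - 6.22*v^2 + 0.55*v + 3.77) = 8.211*v^4 + 43.4059*v^3 - 1.2448*v^2 - 26.2385*v - 1.5457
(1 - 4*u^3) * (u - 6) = -4*u^4 + 24*u^3 + u - 6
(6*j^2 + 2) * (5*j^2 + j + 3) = 30*j^4 + 6*j^3 + 28*j^2 + 2*j + 6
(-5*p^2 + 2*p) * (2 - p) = 5*p^3 - 12*p^2 + 4*p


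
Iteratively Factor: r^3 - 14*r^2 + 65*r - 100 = (r - 5)*(r^2 - 9*r + 20) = (r - 5)*(r - 4)*(r - 5)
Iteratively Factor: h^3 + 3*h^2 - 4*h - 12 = (h + 2)*(h^2 + h - 6) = (h + 2)*(h + 3)*(h - 2)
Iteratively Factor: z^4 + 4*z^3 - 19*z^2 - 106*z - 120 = (z - 5)*(z^3 + 9*z^2 + 26*z + 24) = (z - 5)*(z + 4)*(z^2 + 5*z + 6) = (z - 5)*(z + 3)*(z + 4)*(z + 2)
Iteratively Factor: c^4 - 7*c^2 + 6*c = (c)*(c^3 - 7*c + 6) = c*(c - 2)*(c^2 + 2*c - 3) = c*(c - 2)*(c - 1)*(c + 3)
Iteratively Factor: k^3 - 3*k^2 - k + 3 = (k - 1)*(k^2 - 2*k - 3) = (k - 3)*(k - 1)*(k + 1)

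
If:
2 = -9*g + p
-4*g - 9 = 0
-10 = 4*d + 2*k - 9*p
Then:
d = -k/2 - 697/16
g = -9/4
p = -73/4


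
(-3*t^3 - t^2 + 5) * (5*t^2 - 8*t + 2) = -15*t^5 + 19*t^4 + 2*t^3 + 23*t^2 - 40*t + 10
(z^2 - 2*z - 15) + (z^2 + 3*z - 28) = 2*z^2 + z - 43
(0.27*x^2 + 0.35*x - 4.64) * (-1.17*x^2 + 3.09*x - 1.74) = -0.3159*x^4 + 0.4248*x^3 + 6.0405*x^2 - 14.9466*x + 8.0736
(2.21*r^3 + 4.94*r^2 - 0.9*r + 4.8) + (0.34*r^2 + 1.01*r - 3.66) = 2.21*r^3 + 5.28*r^2 + 0.11*r + 1.14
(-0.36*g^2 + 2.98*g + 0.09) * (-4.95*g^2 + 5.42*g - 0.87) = 1.782*g^4 - 16.7022*g^3 + 16.0193*g^2 - 2.1048*g - 0.0783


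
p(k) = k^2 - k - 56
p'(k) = 2*k - 1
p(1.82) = -54.51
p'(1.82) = 2.64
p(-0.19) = -55.77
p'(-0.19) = -1.38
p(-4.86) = -27.52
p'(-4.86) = -10.72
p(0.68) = -56.22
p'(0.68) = 0.36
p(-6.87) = -1.93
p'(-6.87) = -14.74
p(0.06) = -56.06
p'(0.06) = -0.88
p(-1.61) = -51.80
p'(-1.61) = -4.22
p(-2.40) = -47.84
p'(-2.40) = -5.80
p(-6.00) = -14.00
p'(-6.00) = -13.00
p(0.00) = -56.00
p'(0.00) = -1.00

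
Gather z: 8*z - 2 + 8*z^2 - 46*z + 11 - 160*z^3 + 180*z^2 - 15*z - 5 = -160*z^3 + 188*z^2 - 53*z + 4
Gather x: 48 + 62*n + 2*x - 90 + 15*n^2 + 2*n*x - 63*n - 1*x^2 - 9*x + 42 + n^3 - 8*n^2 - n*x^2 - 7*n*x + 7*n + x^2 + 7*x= n^3 + 7*n^2 - n*x^2 - 5*n*x + 6*n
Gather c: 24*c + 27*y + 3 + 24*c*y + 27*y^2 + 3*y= c*(24*y + 24) + 27*y^2 + 30*y + 3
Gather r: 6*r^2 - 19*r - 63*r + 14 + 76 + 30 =6*r^2 - 82*r + 120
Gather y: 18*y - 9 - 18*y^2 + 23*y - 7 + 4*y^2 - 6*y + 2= -14*y^2 + 35*y - 14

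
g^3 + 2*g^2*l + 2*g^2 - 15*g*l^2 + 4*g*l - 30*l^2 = (g + 2)*(g - 3*l)*(g + 5*l)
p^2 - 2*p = p*(p - 2)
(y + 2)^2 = y^2 + 4*y + 4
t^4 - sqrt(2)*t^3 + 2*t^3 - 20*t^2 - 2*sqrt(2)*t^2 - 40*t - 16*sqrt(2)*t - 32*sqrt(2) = (t + 2)*(t - 4*sqrt(2))*(t + sqrt(2))*(t + 2*sqrt(2))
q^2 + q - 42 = (q - 6)*(q + 7)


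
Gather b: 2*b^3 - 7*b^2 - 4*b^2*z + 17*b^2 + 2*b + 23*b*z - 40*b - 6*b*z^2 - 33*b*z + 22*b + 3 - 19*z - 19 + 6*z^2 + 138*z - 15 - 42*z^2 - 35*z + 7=2*b^3 + b^2*(10 - 4*z) + b*(-6*z^2 - 10*z - 16) - 36*z^2 + 84*z - 24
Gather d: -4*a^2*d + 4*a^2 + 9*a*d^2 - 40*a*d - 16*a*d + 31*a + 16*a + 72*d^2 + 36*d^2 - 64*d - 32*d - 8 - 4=4*a^2 + 47*a + d^2*(9*a + 108) + d*(-4*a^2 - 56*a - 96) - 12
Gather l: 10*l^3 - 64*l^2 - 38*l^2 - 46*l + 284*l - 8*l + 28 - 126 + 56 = 10*l^3 - 102*l^2 + 230*l - 42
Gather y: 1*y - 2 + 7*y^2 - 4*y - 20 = 7*y^2 - 3*y - 22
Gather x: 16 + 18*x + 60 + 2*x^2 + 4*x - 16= 2*x^2 + 22*x + 60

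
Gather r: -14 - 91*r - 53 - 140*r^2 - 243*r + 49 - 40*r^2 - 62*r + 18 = -180*r^2 - 396*r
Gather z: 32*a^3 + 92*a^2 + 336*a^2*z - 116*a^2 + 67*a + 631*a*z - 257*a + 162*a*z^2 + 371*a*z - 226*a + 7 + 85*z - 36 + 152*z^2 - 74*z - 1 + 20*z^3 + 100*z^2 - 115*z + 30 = 32*a^3 - 24*a^2 - 416*a + 20*z^3 + z^2*(162*a + 252) + z*(336*a^2 + 1002*a - 104)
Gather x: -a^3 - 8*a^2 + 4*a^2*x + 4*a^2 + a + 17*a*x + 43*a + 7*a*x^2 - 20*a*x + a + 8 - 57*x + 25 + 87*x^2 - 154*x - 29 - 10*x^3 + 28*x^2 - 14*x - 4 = -a^3 - 4*a^2 + 45*a - 10*x^3 + x^2*(7*a + 115) + x*(4*a^2 - 3*a - 225)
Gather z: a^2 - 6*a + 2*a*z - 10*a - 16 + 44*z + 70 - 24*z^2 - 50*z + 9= a^2 - 16*a - 24*z^2 + z*(2*a - 6) + 63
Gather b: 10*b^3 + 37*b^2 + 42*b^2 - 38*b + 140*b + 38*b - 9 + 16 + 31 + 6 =10*b^3 + 79*b^2 + 140*b + 44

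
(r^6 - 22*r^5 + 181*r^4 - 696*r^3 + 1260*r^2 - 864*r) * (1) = r^6 - 22*r^5 + 181*r^4 - 696*r^3 + 1260*r^2 - 864*r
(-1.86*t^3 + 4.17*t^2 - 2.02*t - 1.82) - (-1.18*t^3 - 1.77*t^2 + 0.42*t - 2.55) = -0.68*t^3 + 5.94*t^2 - 2.44*t + 0.73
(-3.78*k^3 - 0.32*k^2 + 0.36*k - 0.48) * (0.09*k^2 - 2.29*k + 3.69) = -0.3402*k^5 + 8.6274*k^4 - 13.183*k^3 - 2.0484*k^2 + 2.4276*k - 1.7712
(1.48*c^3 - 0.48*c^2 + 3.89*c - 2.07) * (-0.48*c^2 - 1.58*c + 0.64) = -0.7104*c^5 - 2.108*c^4 - 0.1616*c^3 - 5.4598*c^2 + 5.7602*c - 1.3248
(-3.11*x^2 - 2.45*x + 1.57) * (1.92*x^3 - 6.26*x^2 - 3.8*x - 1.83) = -5.9712*x^5 + 14.7646*x^4 + 30.1694*x^3 + 5.1731*x^2 - 1.4825*x - 2.8731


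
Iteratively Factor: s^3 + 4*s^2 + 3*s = (s + 1)*(s^2 + 3*s) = (s + 1)*(s + 3)*(s)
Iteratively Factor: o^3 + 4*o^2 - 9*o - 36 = (o - 3)*(o^2 + 7*o + 12) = (o - 3)*(o + 3)*(o + 4)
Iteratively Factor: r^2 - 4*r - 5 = (r - 5)*(r + 1)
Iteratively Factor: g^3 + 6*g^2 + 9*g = (g + 3)*(g^2 + 3*g) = (g + 3)^2*(g)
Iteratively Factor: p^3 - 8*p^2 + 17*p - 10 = (p - 5)*(p^2 - 3*p + 2) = (p - 5)*(p - 2)*(p - 1)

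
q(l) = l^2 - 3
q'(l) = 2*l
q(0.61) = -2.63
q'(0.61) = 1.22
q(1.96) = 0.84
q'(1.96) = 3.92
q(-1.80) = 0.24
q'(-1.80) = -3.60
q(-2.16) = 1.67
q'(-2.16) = -4.32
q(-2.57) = 3.60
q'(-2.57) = -5.14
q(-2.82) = 4.95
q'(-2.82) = -5.64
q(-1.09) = -1.81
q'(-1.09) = -2.18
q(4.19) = 14.56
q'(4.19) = 8.38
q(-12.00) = 141.00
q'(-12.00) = -24.00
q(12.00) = 141.00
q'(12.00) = 24.00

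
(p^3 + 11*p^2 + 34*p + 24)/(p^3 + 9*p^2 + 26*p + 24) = (p^2 + 7*p + 6)/(p^2 + 5*p + 6)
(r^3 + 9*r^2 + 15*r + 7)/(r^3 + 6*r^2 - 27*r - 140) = (r^2 + 2*r + 1)/(r^2 - r - 20)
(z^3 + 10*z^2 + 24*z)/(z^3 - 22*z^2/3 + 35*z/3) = 3*(z^2 + 10*z + 24)/(3*z^2 - 22*z + 35)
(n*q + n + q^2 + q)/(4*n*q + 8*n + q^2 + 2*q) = (n*q + n + q^2 + q)/(4*n*q + 8*n + q^2 + 2*q)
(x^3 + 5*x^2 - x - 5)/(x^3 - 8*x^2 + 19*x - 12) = (x^2 + 6*x + 5)/(x^2 - 7*x + 12)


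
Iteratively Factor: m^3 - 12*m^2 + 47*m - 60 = (m - 3)*(m^2 - 9*m + 20) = (m - 4)*(m - 3)*(m - 5)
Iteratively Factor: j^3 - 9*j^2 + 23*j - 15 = (j - 5)*(j^2 - 4*j + 3) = (j - 5)*(j - 3)*(j - 1)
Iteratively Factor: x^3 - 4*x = (x + 2)*(x^2 - 2*x) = (x - 2)*(x + 2)*(x)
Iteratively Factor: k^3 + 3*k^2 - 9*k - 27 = (k - 3)*(k^2 + 6*k + 9) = (k - 3)*(k + 3)*(k + 3)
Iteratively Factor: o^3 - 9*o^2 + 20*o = (o)*(o^2 - 9*o + 20) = o*(o - 5)*(o - 4)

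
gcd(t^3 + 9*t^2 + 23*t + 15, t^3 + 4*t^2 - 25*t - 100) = t + 5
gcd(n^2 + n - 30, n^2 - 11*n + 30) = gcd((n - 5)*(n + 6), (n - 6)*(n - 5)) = n - 5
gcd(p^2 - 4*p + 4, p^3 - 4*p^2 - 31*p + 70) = p - 2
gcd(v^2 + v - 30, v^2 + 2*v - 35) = v - 5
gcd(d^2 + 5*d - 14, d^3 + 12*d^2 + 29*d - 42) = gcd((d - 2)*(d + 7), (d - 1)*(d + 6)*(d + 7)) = d + 7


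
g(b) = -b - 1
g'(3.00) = -1.00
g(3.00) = -4.00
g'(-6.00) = -1.00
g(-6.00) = 5.00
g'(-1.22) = -1.00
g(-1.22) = 0.22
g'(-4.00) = -1.00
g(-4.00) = 3.00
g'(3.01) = -1.00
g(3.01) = -4.01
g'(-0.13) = -1.00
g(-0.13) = -0.87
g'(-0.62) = -1.00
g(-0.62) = -0.38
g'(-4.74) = -1.00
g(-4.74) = 3.74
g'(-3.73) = -1.00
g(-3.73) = 2.73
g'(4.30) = -1.00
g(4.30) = -5.30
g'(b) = -1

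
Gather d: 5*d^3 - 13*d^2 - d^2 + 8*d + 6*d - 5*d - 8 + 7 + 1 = 5*d^3 - 14*d^2 + 9*d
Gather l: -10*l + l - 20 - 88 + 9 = -9*l - 99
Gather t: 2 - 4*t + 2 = 4 - 4*t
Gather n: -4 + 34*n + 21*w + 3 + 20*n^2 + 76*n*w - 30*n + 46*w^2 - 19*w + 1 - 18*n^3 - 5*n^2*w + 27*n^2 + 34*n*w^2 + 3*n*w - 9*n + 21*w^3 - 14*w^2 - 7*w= -18*n^3 + n^2*(47 - 5*w) + n*(34*w^2 + 79*w - 5) + 21*w^3 + 32*w^2 - 5*w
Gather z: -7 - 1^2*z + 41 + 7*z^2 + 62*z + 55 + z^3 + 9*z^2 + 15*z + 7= z^3 + 16*z^2 + 76*z + 96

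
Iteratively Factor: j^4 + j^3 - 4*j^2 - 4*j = (j - 2)*(j^3 + 3*j^2 + 2*j) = (j - 2)*(j + 1)*(j^2 + 2*j) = j*(j - 2)*(j + 1)*(j + 2)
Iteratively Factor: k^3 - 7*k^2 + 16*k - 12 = (k - 2)*(k^2 - 5*k + 6) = (k - 2)^2*(k - 3)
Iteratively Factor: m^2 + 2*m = (m + 2)*(m)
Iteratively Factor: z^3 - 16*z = (z - 4)*(z^2 + 4*z) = (z - 4)*(z + 4)*(z)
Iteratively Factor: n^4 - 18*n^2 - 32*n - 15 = (n + 1)*(n^3 - n^2 - 17*n - 15) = (n - 5)*(n + 1)*(n^2 + 4*n + 3) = (n - 5)*(n + 1)^2*(n + 3)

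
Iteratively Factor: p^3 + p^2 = (p)*(p^2 + p) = p^2*(p + 1)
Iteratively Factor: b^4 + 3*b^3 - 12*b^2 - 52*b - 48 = (b + 2)*(b^3 + b^2 - 14*b - 24) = (b + 2)*(b + 3)*(b^2 - 2*b - 8) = (b + 2)^2*(b + 3)*(b - 4)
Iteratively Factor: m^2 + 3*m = (m + 3)*(m)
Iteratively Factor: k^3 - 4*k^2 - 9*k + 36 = (k - 3)*(k^2 - k - 12) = (k - 4)*(k - 3)*(k + 3)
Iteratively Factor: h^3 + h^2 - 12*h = (h - 3)*(h^2 + 4*h) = h*(h - 3)*(h + 4)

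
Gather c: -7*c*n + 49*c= c*(49 - 7*n)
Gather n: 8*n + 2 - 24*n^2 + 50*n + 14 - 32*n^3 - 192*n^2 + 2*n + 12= -32*n^3 - 216*n^2 + 60*n + 28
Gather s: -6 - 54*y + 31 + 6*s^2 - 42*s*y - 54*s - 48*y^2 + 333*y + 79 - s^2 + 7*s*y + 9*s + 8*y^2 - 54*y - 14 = 5*s^2 + s*(-35*y - 45) - 40*y^2 + 225*y + 90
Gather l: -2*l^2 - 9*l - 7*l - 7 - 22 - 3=-2*l^2 - 16*l - 32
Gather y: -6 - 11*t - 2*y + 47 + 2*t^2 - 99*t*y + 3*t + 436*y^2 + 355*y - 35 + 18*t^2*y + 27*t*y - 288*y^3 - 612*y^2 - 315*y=2*t^2 - 8*t - 288*y^3 - 176*y^2 + y*(18*t^2 - 72*t + 38) + 6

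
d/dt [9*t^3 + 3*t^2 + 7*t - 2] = 27*t^2 + 6*t + 7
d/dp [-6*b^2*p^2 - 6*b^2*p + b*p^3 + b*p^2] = b*(-12*b*p - 6*b + 3*p^2 + 2*p)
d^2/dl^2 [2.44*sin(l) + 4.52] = -2.44*sin(l)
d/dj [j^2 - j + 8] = 2*j - 1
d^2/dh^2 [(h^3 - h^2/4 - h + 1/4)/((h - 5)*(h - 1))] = 57/(h^3 - 15*h^2 + 75*h - 125)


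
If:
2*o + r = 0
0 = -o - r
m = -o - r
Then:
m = 0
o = 0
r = 0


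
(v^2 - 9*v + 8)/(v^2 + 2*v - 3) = (v - 8)/(v + 3)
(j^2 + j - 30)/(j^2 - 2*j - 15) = (j + 6)/(j + 3)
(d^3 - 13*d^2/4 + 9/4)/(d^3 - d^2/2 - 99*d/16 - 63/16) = 4*(d - 1)/(4*d + 7)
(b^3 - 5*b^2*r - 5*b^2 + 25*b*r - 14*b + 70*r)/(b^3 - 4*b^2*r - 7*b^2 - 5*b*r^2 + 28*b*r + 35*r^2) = (b + 2)/(b + r)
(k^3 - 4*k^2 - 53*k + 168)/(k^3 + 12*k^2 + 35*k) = (k^2 - 11*k + 24)/(k*(k + 5))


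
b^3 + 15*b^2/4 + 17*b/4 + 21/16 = (b + 1/2)*(b + 3/2)*(b + 7/4)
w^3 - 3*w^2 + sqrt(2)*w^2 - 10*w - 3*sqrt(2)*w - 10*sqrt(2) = (w - 5)*(w + 2)*(w + sqrt(2))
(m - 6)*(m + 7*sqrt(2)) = m^2 - 6*m + 7*sqrt(2)*m - 42*sqrt(2)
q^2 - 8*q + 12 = (q - 6)*(q - 2)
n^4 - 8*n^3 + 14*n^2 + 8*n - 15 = (n - 5)*(n - 3)*(n - 1)*(n + 1)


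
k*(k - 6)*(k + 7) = k^3 + k^2 - 42*k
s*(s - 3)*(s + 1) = s^3 - 2*s^2 - 3*s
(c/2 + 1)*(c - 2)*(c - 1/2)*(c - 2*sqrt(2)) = c^4/2 - sqrt(2)*c^3 - c^3/4 - 2*c^2 + sqrt(2)*c^2/2 + c + 4*sqrt(2)*c - 2*sqrt(2)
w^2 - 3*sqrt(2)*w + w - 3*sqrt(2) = (w + 1)*(w - 3*sqrt(2))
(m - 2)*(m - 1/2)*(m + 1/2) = m^3 - 2*m^2 - m/4 + 1/2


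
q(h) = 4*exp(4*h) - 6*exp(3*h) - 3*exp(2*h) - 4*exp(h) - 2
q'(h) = 16*exp(4*h) - 18*exp(3*h) - 6*exp(2*h) - 4*exp(h)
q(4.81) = 896443936.81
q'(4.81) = 3596959881.22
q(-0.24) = -8.39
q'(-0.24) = -9.49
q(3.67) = 9127538.80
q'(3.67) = 36882733.83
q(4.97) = 1703222957.10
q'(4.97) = 6830943968.72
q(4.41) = 179876059.28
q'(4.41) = 722886770.94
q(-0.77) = -4.91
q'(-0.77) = -4.19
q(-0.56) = -5.96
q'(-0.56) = -5.89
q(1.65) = 1989.17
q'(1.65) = 9036.87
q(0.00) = -11.00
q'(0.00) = -12.00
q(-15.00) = -2.00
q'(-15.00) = 0.00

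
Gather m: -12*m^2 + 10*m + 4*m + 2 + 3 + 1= -12*m^2 + 14*m + 6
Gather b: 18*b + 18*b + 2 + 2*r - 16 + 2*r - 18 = 36*b + 4*r - 32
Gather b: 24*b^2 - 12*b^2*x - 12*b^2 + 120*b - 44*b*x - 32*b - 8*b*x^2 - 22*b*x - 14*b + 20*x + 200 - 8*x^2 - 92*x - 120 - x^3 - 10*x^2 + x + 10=b^2*(12 - 12*x) + b*(-8*x^2 - 66*x + 74) - x^3 - 18*x^2 - 71*x + 90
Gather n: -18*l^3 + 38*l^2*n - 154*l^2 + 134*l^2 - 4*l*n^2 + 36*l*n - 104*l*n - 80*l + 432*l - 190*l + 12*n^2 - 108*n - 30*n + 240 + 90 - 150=-18*l^3 - 20*l^2 + 162*l + n^2*(12 - 4*l) + n*(38*l^2 - 68*l - 138) + 180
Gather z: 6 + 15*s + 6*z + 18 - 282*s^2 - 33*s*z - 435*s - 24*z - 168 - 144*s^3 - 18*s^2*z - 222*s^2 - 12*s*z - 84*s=-144*s^3 - 504*s^2 - 504*s + z*(-18*s^2 - 45*s - 18) - 144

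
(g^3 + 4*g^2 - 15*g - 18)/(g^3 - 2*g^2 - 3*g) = (g + 6)/g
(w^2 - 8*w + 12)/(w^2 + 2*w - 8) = (w - 6)/(w + 4)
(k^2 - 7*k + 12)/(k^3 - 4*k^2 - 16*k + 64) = (k - 3)/(k^2 - 16)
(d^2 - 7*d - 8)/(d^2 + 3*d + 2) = (d - 8)/(d + 2)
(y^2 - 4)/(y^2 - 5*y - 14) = (y - 2)/(y - 7)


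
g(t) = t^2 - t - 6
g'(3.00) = 5.00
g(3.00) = 0.00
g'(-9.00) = -19.00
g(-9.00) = 84.00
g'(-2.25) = -5.50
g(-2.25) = 1.31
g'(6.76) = 12.52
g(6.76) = 32.94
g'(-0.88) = -2.76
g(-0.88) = -4.35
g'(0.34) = -0.32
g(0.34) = -6.22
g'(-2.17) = -5.34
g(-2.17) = 0.88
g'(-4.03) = -9.06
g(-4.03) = 14.27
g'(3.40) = 5.80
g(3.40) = 2.16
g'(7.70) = 14.40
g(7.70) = 45.59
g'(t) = 2*t - 1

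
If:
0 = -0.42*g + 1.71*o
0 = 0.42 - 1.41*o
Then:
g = 1.21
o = 0.30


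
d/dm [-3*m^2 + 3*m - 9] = 3 - 6*m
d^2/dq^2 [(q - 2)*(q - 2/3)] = 2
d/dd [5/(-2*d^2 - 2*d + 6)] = 5*(2*d + 1)/(2*(d^2 + d - 3)^2)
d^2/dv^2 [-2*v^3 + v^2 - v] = 2 - 12*v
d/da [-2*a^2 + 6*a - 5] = 6 - 4*a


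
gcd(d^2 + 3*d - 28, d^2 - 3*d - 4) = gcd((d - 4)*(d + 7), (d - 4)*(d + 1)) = d - 4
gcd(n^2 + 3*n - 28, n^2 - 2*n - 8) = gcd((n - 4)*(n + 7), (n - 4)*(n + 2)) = n - 4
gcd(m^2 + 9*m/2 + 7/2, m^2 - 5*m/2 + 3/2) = 1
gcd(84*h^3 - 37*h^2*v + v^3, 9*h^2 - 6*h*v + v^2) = -3*h + v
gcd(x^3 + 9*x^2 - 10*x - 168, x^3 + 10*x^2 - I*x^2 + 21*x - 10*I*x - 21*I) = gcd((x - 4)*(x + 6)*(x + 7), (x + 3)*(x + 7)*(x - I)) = x + 7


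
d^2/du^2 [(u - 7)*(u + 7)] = 2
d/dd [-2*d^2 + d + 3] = 1 - 4*d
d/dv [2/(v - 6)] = -2/(v - 6)^2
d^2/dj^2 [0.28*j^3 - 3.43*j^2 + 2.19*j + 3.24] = 1.68*j - 6.86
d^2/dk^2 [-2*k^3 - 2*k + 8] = -12*k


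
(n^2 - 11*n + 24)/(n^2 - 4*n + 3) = (n - 8)/(n - 1)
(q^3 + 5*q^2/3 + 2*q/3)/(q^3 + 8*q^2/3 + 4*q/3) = (q + 1)/(q + 2)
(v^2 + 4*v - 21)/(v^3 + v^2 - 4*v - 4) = (v^2 + 4*v - 21)/(v^3 + v^2 - 4*v - 4)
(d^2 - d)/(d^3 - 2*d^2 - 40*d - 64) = d*(1 - d)/(-d^3 + 2*d^2 + 40*d + 64)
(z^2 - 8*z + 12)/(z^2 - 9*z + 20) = (z^2 - 8*z + 12)/(z^2 - 9*z + 20)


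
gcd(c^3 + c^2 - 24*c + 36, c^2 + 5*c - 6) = c + 6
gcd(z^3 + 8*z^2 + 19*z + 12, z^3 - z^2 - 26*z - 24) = z^2 + 5*z + 4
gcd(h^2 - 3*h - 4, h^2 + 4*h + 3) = h + 1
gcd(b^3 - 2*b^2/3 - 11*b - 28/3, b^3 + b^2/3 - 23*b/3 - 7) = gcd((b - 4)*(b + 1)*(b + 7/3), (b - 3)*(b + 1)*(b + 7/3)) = b^2 + 10*b/3 + 7/3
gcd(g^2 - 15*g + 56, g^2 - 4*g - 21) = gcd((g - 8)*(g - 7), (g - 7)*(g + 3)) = g - 7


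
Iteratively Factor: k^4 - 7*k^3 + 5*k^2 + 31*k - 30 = (k - 3)*(k^3 - 4*k^2 - 7*k + 10) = (k - 3)*(k - 1)*(k^2 - 3*k - 10) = (k - 5)*(k - 3)*(k - 1)*(k + 2)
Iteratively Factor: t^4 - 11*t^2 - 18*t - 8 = (t + 1)*(t^3 - t^2 - 10*t - 8) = (t - 4)*(t + 1)*(t^2 + 3*t + 2) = (t - 4)*(t + 1)^2*(t + 2)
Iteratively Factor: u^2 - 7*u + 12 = (u - 4)*(u - 3)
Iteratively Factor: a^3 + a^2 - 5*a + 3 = (a - 1)*(a^2 + 2*a - 3) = (a - 1)^2*(a + 3)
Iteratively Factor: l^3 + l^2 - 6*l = (l - 2)*(l^2 + 3*l) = (l - 2)*(l + 3)*(l)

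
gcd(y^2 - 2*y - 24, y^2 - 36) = y - 6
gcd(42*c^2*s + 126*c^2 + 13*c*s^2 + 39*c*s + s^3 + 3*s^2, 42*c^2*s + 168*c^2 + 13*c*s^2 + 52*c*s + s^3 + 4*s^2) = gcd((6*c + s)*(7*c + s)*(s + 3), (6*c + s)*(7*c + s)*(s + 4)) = 42*c^2 + 13*c*s + s^2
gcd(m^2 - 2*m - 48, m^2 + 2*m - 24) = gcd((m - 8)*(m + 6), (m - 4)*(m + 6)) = m + 6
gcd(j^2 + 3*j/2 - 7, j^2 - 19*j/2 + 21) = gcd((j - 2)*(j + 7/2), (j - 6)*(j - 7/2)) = 1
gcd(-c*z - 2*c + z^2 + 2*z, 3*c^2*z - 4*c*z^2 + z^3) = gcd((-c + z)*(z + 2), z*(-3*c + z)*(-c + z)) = -c + z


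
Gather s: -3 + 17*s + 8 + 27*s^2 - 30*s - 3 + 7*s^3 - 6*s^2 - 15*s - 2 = 7*s^3 + 21*s^2 - 28*s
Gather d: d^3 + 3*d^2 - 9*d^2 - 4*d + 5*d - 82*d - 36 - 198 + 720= d^3 - 6*d^2 - 81*d + 486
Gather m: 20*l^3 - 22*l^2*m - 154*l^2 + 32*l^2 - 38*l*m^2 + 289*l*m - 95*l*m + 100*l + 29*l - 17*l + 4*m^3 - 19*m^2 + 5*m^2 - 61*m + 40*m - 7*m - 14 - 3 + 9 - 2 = 20*l^3 - 122*l^2 + 112*l + 4*m^3 + m^2*(-38*l - 14) + m*(-22*l^2 + 194*l - 28) - 10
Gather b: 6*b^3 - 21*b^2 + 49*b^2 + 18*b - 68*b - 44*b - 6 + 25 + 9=6*b^3 + 28*b^2 - 94*b + 28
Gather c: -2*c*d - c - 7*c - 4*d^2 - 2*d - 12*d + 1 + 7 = c*(-2*d - 8) - 4*d^2 - 14*d + 8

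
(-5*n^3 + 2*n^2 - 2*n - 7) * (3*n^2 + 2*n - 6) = -15*n^5 - 4*n^4 + 28*n^3 - 37*n^2 - 2*n + 42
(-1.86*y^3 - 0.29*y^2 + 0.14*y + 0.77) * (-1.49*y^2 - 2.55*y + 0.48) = 2.7714*y^5 + 5.1751*y^4 - 0.3619*y^3 - 1.6435*y^2 - 1.8963*y + 0.3696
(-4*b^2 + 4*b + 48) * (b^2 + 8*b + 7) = -4*b^4 - 28*b^3 + 52*b^2 + 412*b + 336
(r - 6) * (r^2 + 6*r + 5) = r^3 - 31*r - 30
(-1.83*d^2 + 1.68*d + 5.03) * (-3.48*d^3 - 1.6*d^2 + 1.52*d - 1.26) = 6.3684*d^5 - 2.9184*d^4 - 22.974*d^3 - 3.1886*d^2 + 5.5288*d - 6.3378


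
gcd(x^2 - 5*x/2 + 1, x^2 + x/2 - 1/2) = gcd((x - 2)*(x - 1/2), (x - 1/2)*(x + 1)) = x - 1/2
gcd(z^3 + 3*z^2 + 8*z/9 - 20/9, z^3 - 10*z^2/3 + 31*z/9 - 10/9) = z - 2/3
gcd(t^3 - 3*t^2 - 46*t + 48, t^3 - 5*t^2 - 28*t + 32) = t^2 - 9*t + 8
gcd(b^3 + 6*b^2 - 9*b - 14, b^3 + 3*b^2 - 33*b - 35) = b^2 + 8*b + 7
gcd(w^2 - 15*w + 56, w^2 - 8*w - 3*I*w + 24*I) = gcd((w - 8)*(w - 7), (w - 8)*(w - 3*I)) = w - 8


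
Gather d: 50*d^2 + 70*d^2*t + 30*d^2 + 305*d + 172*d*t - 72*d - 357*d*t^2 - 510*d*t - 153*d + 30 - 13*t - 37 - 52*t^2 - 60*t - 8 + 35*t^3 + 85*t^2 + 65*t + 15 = d^2*(70*t + 80) + d*(-357*t^2 - 338*t + 80) + 35*t^3 + 33*t^2 - 8*t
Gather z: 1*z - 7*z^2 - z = -7*z^2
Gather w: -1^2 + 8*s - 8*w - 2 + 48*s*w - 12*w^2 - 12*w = 8*s - 12*w^2 + w*(48*s - 20) - 3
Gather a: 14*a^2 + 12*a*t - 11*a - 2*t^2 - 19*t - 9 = 14*a^2 + a*(12*t - 11) - 2*t^2 - 19*t - 9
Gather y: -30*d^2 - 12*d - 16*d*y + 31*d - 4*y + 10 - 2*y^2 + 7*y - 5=-30*d^2 + 19*d - 2*y^2 + y*(3 - 16*d) + 5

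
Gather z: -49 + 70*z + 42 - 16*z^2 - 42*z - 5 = -16*z^2 + 28*z - 12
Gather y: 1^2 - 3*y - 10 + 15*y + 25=12*y + 16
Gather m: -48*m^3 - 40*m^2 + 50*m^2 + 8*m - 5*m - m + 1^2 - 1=-48*m^3 + 10*m^2 + 2*m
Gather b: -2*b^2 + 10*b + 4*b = -2*b^2 + 14*b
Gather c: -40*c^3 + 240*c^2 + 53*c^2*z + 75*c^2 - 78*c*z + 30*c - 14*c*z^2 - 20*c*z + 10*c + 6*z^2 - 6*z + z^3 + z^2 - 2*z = -40*c^3 + c^2*(53*z + 315) + c*(-14*z^2 - 98*z + 40) + z^3 + 7*z^2 - 8*z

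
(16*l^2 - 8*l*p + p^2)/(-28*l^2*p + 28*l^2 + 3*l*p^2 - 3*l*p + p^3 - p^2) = (-4*l + p)/(7*l*p - 7*l + p^2 - p)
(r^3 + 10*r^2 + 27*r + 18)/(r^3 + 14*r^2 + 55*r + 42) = (r + 3)/(r + 7)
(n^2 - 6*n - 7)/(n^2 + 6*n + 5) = (n - 7)/(n + 5)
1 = 1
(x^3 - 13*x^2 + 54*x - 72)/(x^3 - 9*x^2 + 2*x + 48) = (x^2 - 10*x + 24)/(x^2 - 6*x - 16)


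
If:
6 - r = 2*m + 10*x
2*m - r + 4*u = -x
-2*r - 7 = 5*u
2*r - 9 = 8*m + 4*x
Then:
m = -713/252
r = -157/42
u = 2/21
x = 97/63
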